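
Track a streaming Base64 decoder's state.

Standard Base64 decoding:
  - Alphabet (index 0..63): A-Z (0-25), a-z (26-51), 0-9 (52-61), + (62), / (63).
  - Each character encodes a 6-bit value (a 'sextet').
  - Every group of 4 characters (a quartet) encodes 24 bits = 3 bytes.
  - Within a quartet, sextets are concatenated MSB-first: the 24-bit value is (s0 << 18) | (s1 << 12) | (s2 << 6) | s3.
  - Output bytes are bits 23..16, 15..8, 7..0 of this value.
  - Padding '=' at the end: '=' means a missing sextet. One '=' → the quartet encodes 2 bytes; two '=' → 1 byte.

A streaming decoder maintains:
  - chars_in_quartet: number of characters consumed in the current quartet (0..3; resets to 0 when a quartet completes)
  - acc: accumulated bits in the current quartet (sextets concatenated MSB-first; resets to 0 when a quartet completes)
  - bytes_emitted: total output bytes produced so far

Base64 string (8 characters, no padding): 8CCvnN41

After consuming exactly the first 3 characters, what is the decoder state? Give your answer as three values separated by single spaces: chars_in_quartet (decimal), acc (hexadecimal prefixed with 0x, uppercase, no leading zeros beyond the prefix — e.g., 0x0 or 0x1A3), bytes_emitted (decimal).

After char 0 ('8'=60): chars_in_quartet=1 acc=0x3C bytes_emitted=0
After char 1 ('C'=2): chars_in_quartet=2 acc=0xF02 bytes_emitted=0
After char 2 ('C'=2): chars_in_quartet=3 acc=0x3C082 bytes_emitted=0

Answer: 3 0x3C082 0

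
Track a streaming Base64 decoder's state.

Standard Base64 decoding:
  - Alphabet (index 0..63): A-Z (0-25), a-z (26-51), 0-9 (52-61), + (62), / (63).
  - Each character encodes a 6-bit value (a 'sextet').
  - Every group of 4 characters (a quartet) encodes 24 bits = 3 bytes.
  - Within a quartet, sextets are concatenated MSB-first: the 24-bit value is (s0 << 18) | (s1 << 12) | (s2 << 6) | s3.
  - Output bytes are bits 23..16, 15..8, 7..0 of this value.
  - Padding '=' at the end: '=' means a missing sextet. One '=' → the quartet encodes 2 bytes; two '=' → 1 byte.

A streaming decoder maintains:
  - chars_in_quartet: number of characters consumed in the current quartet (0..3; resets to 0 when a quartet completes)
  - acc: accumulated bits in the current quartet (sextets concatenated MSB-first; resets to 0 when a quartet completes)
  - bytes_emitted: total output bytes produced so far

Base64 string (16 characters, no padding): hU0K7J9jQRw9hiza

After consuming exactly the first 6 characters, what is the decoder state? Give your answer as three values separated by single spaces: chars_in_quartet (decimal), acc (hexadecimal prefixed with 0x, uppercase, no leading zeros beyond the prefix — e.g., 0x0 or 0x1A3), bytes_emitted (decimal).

After char 0 ('h'=33): chars_in_quartet=1 acc=0x21 bytes_emitted=0
After char 1 ('U'=20): chars_in_quartet=2 acc=0x854 bytes_emitted=0
After char 2 ('0'=52): chars_in_quartet=3 acc=0x21534 bytes_emitted=0
After char 3 ('K'=10): chars_in_quartet=4 acc=0x854D0A -> emit 85 4D 0A, reset; bytes_emitted=3
After char 4 ('7'=59): chars_in_quartet=1 acc=0x3B bytes_emitted=3
After char 5 ('J'=9): chars_in_quartet=2 acc=0xEC9 bytes_emitted=3

Answer: 2 0xEC9 3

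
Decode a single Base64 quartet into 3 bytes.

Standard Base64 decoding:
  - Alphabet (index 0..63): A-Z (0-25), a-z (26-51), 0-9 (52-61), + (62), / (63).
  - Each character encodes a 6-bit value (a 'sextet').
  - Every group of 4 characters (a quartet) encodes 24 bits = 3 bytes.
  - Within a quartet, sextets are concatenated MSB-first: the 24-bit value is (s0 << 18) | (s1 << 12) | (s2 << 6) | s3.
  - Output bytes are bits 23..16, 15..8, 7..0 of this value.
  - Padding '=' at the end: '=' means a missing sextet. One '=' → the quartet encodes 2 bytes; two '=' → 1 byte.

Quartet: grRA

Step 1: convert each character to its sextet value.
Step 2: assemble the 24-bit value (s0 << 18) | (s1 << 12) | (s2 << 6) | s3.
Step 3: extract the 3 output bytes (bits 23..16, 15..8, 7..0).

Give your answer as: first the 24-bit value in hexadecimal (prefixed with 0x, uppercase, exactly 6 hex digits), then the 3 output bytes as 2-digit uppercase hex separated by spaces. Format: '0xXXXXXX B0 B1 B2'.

Sextets: g=32, r=43, R=17, A=0
24-bit: (32<<18) | (43<<12) | (17<<6) | 0
      = 0x800000 | 0x02B000 | 0x000440 | 0x000000
      = 0x82B440
Bytes: (v>>16)&0xFF=82, (v>>8)&0xFF=B4, v&0xFF=40

Answer: 0x82B440 82 B4 40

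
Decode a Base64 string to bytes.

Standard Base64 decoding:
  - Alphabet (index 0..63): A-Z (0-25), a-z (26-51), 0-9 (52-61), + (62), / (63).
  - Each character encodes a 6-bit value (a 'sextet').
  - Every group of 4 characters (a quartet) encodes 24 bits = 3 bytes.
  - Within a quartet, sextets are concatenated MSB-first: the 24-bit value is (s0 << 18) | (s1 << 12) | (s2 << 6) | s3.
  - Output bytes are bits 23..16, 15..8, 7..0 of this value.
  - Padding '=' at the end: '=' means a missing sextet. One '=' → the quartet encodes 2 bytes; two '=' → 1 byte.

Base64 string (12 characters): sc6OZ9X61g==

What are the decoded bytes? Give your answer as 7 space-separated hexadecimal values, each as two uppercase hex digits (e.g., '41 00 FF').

Answer: B1 CE 8E 67 D5 FA D6

Derivation:
After char 0 ('s'=44): chars_in_quartet=1 acc=0x2C bytes_emitted=0
After char 1 ('c'=28): chars_in_quartet=2 acc=0xB1C bytes_emitted=0
After char 2 ('6'=58): chars_in_quartet=3 acc=0x2C73A bytes_emitted=0
After char 3 ('O'=14): chars_in_quartet=4 acc=0xB1CE8E -> emit B1 CE 8E, reset; bytes_emitted=3
After char 4 ('Z'=25): chars_in_quartet=1 acc=0x19 bytes_emitted=3
After char 5 ('9'=61): chars_in_quartet=2 acc=0x67D bytes_emitted=3
After char 6 ('X'=23): chars_in_quartet=3 acc=0x19F57 bytes_emitted=3
After char 7 ('6'=58): chars_in_quartet=4 acc=0x67D5FA -> emit 67 D5 FA, reset; bytes_emitted=6
After char 8 ('1'=53): chars_in_quartet=1 acc=0x35 bytes_emitted=6
After char 9 ('g'=32): chars_in_quartet=2 acc=0xD60 bytes_emitted=6
Padding '==': partial quartet acc=0xD60 -> emit D6; bytes_emitted=7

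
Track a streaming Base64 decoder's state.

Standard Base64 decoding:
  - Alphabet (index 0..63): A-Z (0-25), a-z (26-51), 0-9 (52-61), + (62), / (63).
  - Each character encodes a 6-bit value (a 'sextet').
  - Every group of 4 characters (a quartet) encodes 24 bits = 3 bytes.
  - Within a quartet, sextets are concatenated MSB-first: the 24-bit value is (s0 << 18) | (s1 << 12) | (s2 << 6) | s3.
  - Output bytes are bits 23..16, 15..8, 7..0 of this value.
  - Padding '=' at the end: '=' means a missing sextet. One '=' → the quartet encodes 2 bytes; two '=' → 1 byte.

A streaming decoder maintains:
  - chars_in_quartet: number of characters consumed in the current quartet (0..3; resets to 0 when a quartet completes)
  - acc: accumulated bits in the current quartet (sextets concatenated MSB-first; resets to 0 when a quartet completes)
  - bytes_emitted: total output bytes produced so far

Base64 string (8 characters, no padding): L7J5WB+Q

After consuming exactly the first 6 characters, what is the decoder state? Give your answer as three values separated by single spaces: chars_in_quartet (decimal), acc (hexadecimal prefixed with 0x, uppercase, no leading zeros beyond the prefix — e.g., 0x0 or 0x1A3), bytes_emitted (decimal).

After char 0 ('L'=11): chars_in_quartet=1 acc=0xB bytes_emitted=0
After char 1 ('7'=59): chars_in_quartet=2 acc=0x2FB bytes_emitted=0
After char 2 ('J'=9): chars_in_quartet=3 acc=0xBEC9 bytes_emitted=0
After char 3 ('5'=57): chars_in_quartet=4 acc=0x2FB279 -> emit 2F B2 79, reset; bytes_emitted=3
After char 4 ('W'=22): chars_in_quartet=1 acc=0x16 bytes_emitted=3
After char 5 ('B'=1): chars_in_quartet=2 acc=0x581 bytes_emitted=3

Answer: 2 0x581 3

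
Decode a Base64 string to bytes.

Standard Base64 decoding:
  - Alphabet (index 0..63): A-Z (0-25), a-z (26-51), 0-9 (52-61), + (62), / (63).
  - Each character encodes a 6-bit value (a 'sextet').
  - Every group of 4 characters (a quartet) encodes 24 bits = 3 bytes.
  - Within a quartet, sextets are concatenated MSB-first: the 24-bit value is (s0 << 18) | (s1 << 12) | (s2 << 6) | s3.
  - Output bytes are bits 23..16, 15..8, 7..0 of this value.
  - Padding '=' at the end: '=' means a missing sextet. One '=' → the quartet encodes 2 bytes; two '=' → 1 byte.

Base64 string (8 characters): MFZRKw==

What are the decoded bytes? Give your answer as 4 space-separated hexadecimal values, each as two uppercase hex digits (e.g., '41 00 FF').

After char 0 ('M'=12): chars_in_quartet=1 acc=0xC bytes_emitted=0
After char 1 ('F'=5): chars_in_quartet=2 acc=0x305 bytes_emitted=0
After char 2 ('Z'=25): chars_in_quartet=3 acc=0xC159 bytes_emitted=0
After char 3 ('R'=17): chars_in_quartet=4 acc=0x305651 -> emit 30 56 51, reset; bytes_emitted=3
After char 4 ('K'=10): chars_in_quartet=1 acc=0xA bytes_emitted=3
After char 5 ('w'=48): chars_in_quartet=2 acc=0x2B0 bytes_emitted=3
Padding '==': partial quartet acc=0x2B0 -> emit 2B; bytes_emitted=4

Answer: 30 56 51 2B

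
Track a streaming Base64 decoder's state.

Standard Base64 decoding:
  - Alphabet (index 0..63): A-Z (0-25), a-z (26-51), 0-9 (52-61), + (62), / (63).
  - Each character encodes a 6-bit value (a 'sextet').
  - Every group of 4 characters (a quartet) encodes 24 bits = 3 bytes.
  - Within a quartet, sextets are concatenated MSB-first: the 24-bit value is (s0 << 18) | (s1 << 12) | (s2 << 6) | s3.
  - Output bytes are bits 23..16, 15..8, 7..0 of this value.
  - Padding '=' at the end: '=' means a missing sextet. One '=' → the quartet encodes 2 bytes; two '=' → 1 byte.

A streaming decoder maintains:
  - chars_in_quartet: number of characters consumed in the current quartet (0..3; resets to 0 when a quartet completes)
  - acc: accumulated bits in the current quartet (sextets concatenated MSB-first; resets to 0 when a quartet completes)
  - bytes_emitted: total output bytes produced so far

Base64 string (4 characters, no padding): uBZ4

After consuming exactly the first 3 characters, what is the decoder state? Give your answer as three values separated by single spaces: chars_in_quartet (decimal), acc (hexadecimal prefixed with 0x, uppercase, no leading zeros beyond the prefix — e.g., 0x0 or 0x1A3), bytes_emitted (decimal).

Answer: 3 0x2E059 0

Derivation:
After char 0 ('u'=46): chars_in_quartet=1 acc=0x2E bytes_emitted=0
After char 1 ('B'=1): chars_in_quartet=2 acc=0xB81 bytes_emitted=0
After char 2 ('Z'=25): chars_in_quartet=3 acc=0x2E059 bytes_emitted=0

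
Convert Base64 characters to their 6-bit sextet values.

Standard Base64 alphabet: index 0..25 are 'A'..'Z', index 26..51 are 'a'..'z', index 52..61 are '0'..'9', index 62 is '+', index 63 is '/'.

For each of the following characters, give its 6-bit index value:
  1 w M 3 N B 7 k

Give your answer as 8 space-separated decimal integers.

Answer: 53 48 12 55 13 1 59 36

Derivation:
'1': 0..9 range, 52 + ord('1') − ord('0') = 53
'w': a..z range, 26 + ord('w') − ord('a') = 48
'M': A..Z range, ord('M') − ord('A') = 12
'3': 0..9 range, 52 + ord('3') − ord('0') = 55
'N': A..Z range, ord('N') − ord('A') = 13
'B': A..Z range, ord('B') − ord('A') = 1
'7': 0..9 range, 52 + ord('7') − ord('0') = 59
'k': a..z range, 26 + ord('k') − ord('a') = 36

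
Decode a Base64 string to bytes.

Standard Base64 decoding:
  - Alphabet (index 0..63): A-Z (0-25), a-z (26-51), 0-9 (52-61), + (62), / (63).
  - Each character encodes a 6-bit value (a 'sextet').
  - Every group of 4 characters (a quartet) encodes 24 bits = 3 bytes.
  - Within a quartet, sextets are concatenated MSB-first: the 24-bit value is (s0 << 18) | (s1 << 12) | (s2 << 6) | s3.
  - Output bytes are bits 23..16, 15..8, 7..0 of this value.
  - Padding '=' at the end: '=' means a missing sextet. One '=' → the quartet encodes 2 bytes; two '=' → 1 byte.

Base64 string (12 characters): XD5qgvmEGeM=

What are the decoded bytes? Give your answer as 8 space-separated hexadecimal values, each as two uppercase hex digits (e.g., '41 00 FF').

After char 0 ('X'=23): chars_in_quartet=1 acc=0x17 bytes_emitted=0
After char 1 ('D'=3): chars_in_quartet=2 acc=0x5C3 bytes_emitted=0
After char 2 ('5'=57): chars_in_quartet=3 acc=0x170F9 bytes_emitted=0
After char 3 ('q'=42): chars_in_quartet=4 acc=0x5C3E6A -> emit 5C 3E 6A, reset; bytes_emitted=3
After char 4 ('g'=32): chars_in_quartet=1 acc=0x20 bytes_emitted=3
After char 5 ('v'=47): chars_in_quartet=2 acc=0x82F bytes_emitted=3
After char 6 ('m'=38): chars_in_quartet=3 acc=0x20BE6 bytes_emitted=3
After char 7 ('E'=4): chars_in_quartet=4 acc=0x82F984 -> emit 82 F9 84, reset; bytes_emitted=6
After char 8 ('G'=6): chars_in_quartet=1 acc=0x6 bytes_emitted=6
After char 9 ('e'=30): chars_in_quartet=2 acc=0x19E bytes_emitted=6
After char 10 ('M'=12): chars_in_quartet=3 acc=0x678C bytes_emitted=6
Padding '=': partial quartet acc=0x678C -> emit 19 E3; bytes_emitted=8

Answer: 5C 3E 6A 82 F9 84 19 E3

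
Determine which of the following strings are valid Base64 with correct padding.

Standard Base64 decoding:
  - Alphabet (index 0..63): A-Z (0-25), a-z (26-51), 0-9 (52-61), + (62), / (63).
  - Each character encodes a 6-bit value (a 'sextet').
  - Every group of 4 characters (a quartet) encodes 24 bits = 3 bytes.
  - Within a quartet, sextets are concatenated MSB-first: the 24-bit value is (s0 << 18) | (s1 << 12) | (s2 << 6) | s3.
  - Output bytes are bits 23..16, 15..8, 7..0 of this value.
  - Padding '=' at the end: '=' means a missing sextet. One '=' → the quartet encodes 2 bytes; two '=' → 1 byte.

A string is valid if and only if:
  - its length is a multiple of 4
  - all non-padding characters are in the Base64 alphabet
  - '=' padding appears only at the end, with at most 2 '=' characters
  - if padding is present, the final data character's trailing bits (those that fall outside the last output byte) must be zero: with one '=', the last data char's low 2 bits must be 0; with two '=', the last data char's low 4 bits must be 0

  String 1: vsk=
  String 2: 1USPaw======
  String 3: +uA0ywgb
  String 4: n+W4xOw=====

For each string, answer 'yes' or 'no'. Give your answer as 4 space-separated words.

String 1: 'vsk=' → valid
String 2: '1USPaw======' → invalid (6 pad chars (max 2))
String 3: '+uA0ywgb' → valid
String 4: 'n+W4xOw=====' → invalid (5 pad chars (max 2))

Answer: yes no yes no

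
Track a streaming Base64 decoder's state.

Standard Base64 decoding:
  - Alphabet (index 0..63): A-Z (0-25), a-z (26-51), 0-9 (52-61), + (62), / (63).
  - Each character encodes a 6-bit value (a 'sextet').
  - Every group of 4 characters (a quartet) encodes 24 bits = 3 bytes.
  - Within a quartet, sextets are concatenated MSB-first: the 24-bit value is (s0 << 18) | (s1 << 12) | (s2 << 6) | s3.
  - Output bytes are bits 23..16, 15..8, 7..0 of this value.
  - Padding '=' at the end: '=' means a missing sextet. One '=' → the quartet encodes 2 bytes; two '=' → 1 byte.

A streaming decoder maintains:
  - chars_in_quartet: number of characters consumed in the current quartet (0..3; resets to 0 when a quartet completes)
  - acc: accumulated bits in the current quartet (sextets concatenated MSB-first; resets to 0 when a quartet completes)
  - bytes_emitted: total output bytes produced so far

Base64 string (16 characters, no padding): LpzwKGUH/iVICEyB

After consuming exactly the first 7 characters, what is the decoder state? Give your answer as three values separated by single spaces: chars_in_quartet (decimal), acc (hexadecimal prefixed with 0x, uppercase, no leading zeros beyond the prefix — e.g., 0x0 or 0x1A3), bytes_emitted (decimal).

Answer: 3 0xA194 3

Derivation:
After char 0 ('L'=11): chars_in_quartet=1 acc=0xB bytes_emitted=0
After char 1 ('p'=41): chars_in_quartet=2 acc=0x2E9 bytes_emitted=0
After char 2 ('z'=51): chars_in_quartet=3 acc=0xBA73 bytes_emitted=0
After char 3 ('w'=48): chars_in_quartet=4 acc=0x2E9CF0 -> emit 2E 9C F0, reset; bytes_emitted=3
After char 4 ('K'=10): chars_in_quartet=1 acc=0xA bytes_emitted=3
After char 5 ('G'=6): chars_in_quartet=2 acc=0x286 bytes_emitted=3
After char 6 ('U'=20): chars_in_quartet=3 acc=0xA194 bytes_emitted=3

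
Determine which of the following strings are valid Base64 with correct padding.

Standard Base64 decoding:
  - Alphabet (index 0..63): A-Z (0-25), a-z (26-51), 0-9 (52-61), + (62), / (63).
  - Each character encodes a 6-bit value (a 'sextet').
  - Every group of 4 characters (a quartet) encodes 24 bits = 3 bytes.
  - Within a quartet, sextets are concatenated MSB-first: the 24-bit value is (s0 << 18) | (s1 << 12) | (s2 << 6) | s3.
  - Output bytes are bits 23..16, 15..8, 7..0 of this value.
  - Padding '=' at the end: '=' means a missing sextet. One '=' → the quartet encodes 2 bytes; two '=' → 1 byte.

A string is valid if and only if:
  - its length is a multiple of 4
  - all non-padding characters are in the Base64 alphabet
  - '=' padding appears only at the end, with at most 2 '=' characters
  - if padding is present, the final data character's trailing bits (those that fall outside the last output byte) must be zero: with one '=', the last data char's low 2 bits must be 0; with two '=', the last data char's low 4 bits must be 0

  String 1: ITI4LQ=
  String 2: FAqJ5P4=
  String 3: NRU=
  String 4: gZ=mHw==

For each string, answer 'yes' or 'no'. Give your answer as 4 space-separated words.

Answer: no yes yes no

Derivation:
String 1: 'ITI4LQ=' → invalid (len=7 not mult of 4)
String 2: 'FAqJ5P4=' → valid
String 3: 'NRU=' → valid
String 4: 'gZ=mHw==' → invalid (bad char(s): ['=']; '=' in middle)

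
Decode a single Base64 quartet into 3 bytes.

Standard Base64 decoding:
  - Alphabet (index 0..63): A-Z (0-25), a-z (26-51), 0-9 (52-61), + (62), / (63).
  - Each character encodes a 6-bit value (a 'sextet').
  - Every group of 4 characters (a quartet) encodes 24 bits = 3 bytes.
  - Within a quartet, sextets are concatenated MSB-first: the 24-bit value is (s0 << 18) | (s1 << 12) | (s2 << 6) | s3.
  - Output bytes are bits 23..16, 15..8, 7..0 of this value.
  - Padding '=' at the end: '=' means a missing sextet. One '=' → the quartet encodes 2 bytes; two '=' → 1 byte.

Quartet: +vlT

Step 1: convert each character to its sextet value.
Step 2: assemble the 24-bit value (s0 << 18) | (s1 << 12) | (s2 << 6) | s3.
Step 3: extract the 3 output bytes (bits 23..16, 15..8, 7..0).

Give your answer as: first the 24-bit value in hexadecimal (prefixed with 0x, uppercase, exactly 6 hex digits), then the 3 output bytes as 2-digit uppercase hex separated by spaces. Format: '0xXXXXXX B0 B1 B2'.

Answer: 0xFAF953 FA F9 53

Derivation:
Sextets: +=62, v=47, l=37, T=19
24-bit: (62<<18) | (47<<12) | (37<<6) | 19
      = 0xF80000 | 0x02F000 | 0x000940 | 0x000013
      = 0xFAF953
Bytes: (v>>16)&0xFF=FA, (v>>8)&0xFF=F9, v&0xFF=53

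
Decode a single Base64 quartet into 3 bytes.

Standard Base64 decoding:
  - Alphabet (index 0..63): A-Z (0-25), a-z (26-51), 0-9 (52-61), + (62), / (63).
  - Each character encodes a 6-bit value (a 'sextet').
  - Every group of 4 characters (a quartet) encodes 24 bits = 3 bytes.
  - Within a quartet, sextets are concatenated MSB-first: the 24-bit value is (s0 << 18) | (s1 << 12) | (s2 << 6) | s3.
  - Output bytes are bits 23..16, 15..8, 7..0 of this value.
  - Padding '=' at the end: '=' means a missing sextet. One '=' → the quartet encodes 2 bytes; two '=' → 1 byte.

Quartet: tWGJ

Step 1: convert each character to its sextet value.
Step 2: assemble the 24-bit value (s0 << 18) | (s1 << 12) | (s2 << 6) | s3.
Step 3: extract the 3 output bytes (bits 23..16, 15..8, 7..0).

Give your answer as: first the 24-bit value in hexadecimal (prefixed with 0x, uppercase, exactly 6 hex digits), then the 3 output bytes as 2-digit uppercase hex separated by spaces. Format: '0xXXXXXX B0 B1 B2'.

Sextets: t=45, W=22, G=6, J=9
24-bit: (45<<18) | (22<<12) | (6<<6) | 9
      = 0xB40000 | 0x016000 | 0x000180 | 0x000009
      = 0xB56189
Bytes: (v>>16)&0xFF=B5, (v>>8)&0xFF=61, v&0xFF=89

Answer: 0xB56189 B5 61 89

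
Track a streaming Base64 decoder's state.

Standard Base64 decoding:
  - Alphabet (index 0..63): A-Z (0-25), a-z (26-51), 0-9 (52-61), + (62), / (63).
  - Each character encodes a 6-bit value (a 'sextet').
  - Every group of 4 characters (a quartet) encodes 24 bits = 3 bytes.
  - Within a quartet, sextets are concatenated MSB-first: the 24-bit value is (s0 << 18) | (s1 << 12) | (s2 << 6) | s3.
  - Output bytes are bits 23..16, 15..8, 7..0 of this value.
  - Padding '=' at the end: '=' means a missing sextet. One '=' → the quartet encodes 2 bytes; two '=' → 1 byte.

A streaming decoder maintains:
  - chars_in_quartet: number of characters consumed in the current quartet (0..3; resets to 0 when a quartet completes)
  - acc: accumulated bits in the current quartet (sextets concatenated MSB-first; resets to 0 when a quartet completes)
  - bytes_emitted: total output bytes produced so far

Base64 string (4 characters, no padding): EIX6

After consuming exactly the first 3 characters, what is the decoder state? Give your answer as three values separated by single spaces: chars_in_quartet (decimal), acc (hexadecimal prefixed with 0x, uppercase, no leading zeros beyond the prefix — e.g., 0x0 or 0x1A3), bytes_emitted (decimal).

After char 0 ('E'=4): chars_in_quartet=1 acc=0x4 bytes_emitted=0
After char 1 ('I'=8): chars_in_quartet=2 acc=0x108 bytes_emitted=0
After char 2 ('X'=23): chars_in_quartet=3 acc=0x4217 bytes_emitted=0

Answer: 3 0x4217 0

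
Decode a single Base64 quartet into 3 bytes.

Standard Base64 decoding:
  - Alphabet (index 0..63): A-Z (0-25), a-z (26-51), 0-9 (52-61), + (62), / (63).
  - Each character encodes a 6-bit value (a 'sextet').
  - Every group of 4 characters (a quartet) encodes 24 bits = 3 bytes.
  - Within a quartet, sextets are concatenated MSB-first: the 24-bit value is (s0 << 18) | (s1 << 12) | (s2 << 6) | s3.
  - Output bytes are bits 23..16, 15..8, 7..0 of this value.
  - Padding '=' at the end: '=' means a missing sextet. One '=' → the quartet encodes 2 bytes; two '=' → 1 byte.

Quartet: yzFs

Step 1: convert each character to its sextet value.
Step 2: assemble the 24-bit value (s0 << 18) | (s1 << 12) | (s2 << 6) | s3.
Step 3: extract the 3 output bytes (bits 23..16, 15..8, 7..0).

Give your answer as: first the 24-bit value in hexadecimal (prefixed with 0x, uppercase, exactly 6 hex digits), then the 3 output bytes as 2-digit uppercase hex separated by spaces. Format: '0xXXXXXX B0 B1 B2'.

Answer: 0xCB316C CB 31 6C

Derivation:
Sextets: y=50, z=51, F=5, s=44
24-bit: (50<<18) | (51<<12) | (5<<6) | 44
      = 0xC80000 | 0x033000 | 0x000140 | 0x00002C
      = 0xCB316C
Bytes: (v>>16)&0xFF=CB, (v>>8)&0xFF=31, v&0xFF=6C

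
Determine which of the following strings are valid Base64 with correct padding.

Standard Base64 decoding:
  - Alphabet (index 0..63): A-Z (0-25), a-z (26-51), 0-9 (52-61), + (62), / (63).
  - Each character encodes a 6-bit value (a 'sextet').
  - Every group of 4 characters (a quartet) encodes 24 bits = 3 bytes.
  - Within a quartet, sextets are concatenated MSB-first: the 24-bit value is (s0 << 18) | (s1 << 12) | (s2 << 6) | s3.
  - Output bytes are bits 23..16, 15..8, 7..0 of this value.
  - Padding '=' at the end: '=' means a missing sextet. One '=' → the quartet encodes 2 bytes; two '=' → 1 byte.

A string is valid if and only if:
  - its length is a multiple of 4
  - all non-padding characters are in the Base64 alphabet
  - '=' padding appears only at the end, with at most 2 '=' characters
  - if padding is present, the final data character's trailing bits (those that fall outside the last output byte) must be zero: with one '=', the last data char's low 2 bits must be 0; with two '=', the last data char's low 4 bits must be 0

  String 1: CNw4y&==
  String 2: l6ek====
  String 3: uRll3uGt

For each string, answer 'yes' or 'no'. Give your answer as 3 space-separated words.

String 1: 'CNw4y&==' → invalid (bad char(s): ['&'])
String 2: 'l6ek====' → invalid (4 pad chars (max 2))
String 3: 'uRll3uGt' → valid

Answer: no no yes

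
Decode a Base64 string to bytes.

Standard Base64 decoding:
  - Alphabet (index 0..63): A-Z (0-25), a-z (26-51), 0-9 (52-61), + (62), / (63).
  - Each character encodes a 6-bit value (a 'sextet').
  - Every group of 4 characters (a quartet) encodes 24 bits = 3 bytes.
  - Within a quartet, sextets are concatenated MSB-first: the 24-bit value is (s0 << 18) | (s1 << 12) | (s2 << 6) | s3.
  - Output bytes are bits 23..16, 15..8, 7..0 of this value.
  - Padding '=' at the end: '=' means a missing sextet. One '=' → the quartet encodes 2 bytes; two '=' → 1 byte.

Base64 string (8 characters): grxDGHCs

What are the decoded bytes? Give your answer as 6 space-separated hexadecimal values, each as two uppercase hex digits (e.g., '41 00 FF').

After char 0 ('g'=32): chars_in_quartet=1 acc=0x20 bytes_emitted=0
After char 1 ('r'=43): chars_in_quartet=2 acc=0x82B bytes_emitted=0
After char 2 ('x'=49): chars_in_quartet=3 acc=0x20AF1 bytes_emitted=0
After char 3 ('D'=3): chars_in_quartet=4 acc=0x82BC43 -> emit 82 BC 43, reset; bytes_emitted=3
After char 4 ('G'=6): chars_in_quartet=1 acc=0x6 bytes_emitted=3
After char 5 ('H'=7): chars_in_quartet=2 acc=0x187 bytes_emitted=3
After char 6 ('C'=2): chars_in_quartet=3 acc=0x61C2 bytes_emitted=3
After char 7 ('s'=44): chars_in_quartet=4 acc=0x1870AC -> emit 18 70 AC, reset; bytes_emitted=6

Answer: 82 BC 43 18 70 AC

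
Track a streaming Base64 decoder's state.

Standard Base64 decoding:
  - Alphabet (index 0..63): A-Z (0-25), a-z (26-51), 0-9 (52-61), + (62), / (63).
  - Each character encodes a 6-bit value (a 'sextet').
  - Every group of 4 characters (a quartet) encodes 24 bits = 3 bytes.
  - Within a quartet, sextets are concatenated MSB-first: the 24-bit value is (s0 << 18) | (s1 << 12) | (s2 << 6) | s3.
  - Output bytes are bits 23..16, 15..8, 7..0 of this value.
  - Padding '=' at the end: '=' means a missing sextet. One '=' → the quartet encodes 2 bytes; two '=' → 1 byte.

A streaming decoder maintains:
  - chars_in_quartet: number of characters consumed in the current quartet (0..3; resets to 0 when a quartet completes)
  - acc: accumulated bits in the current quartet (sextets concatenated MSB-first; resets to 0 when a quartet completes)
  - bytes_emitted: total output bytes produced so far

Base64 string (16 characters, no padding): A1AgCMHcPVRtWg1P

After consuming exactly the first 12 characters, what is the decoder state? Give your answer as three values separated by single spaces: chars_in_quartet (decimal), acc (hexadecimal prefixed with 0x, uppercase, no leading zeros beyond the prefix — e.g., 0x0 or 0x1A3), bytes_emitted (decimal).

After char 0 ('A'=0): chars_in_quartet=1 acc=0x0 bytes_emitted=0
After char 1 ('1'=53): chars_in_quartet=2 acc=0x35 bytes_emitted=0
After char 2 ('A'=0): chars_in_quartet=3 acc=0xD40 bytes_emitted=0
After char 3 ('g'=32): chars_in_quartet=4 acc=0x35020 -> emit 03 50 20, reset; bytes_emitted=3
After char 4 ('C'=2): chars_in_quartet=1 acc=0x2 bytes_emitted=3
After char 5 ('M'=12): chars_in_quartet=2 acc=0x8C bytes_emitted=3
After char 6 ('H'=7): chars_in_quartet=3 acc=0x2307 bytes_emitted=3
After char 7 ('c'=28): chars_in_quartet=4 acc=0x8C1DC -> emit 08 C1 DC, reset; bytes_emitted=6
After char 8 ('P'=15): chars_in_quartet=1 acc=0xF bytes_emitted=6
After char 9 ('V'=21): chars_in_quartet=2 acc=0x3D5 bytes_emitted=6
After char 10 ('R'=17): chars_in_quartet=3 acc=0xF551 bytes_emitted=6
After char 11 ('t'=45): chars_in_quartet=4 acc=0x3D546D -> emit 3D 54 6D, reset; bytes_emitted=9

Answer: 0 0x0 9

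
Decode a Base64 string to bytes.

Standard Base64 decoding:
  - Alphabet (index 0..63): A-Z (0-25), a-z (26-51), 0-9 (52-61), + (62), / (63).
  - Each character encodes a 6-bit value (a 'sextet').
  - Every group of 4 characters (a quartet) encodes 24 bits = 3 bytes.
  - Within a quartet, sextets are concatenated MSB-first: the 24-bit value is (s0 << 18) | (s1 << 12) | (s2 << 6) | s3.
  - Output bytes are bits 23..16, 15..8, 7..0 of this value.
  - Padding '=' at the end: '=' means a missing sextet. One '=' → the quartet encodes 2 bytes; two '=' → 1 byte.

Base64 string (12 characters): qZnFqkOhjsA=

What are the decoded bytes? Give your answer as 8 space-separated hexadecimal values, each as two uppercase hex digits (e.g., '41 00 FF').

Answer: A9 99 C5 AA 43 A1 8E C0

Derivation:
After char 0 ('q'=42): chars_in_quartet=1 acc=0x2A bytes_emitted=0
After char 1 ('Z'=25): chars_in_quartet=2 acc=0xA99 bytes_emitted=0
After char 2 ('n'=39): chars_in_quartet=3 acc=0x2A667 bytes_emitted=0
After char 3 ('F'=5): chars_in_quartet=4 acc=0xA999C5 -> emit A9 99 C5, reset; bytes_emitted=3
After char 4 ('q'=42): chars_in_quartet=1 acc=0x2A bytes_emitted=3
After char 5 ('k'=36): chars_in_quartet=2 acc=0xAA4 bytes_emitted=3
After char 6 ('O'=14): chars_in_quartet=3 acc=0x2A90E bytes_emitted=3
After char 7 ('h'=33): chars_in_quartet=4 acc=0xAA43A1 -> emit AA 43 A1, reset; bytes_emitted=6
After char 8 ('j'=35): chars_in_quartet=1 acc=0x23 bytes_emitted=6
After char 9 ('s'=44): chars_in_quartet=2 acc=0x8EC bytes_emitted=6
After char 10 ('A'=0): chars_in_quartet=3 acc=0x23B00 bytes_emitted=6
Padding '=': partial quartet acc=0x23B00 -> emit 8E C0; bytes_emitted=8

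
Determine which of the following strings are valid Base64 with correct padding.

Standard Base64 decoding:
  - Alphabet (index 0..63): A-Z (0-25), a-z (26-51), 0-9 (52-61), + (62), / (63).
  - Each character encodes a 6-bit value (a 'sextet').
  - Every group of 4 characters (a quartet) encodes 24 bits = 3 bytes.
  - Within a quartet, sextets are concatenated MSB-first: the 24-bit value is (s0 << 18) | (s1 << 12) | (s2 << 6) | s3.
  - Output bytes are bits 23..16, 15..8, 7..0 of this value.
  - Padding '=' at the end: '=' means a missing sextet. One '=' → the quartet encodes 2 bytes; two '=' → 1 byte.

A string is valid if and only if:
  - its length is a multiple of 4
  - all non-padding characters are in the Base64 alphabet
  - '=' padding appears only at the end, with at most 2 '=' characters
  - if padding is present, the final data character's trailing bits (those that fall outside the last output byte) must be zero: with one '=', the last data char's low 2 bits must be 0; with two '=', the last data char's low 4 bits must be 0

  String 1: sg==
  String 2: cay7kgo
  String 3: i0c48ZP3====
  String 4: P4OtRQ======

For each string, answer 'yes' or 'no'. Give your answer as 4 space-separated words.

Answer: yes no no no

Derivation:
String 1: 'sg==' → valid
String 2: 'cay7kgo' → invalid (len=7 not mult of 4)
String 3: 'i0c48ZP3====' → invalid (4 pad chars (max 2))
String 4: 'P4OtRQ======' → invalid (6 pad chars (max 2))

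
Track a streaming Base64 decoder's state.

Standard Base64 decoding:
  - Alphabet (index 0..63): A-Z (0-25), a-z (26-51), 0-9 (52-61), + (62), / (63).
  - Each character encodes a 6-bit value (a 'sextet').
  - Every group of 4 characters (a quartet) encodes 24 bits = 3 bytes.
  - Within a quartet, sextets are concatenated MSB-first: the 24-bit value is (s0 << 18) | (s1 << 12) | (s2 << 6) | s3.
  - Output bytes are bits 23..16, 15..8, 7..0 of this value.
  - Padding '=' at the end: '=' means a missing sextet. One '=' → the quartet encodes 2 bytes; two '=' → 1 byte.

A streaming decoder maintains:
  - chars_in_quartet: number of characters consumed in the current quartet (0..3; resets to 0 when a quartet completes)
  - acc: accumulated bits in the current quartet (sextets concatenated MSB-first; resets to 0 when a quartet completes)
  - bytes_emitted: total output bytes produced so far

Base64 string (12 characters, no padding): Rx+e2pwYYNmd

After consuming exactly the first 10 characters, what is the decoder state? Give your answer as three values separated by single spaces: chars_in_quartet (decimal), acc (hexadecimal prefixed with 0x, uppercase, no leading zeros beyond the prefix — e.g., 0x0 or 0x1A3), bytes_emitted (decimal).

After char 0 ('R'=17): chars_in_quartet=1 acc=0x11 bytes_emitted=0
After char 1 ('x'=49): chars_in_quartet=2 acc=0x471 bytes_emitted=0
After char 2 ('+'=62): chars_in_quartet=3 acc=0x11C7E bytes_emitted=0
After char 3 ('e'=30): chars_in_quartet=4 acc=0x471F9E -> emit 47 1F 9E, reset; bytes_emitted=3
After char 4 ('2'=54): chars_in_quartet=1 acc=0x36 bytes_emitted=3
After char 5 ('p'=41): chars_in_quartet=2 acc=0xDA9 bytes_emitted=3
After char 6 ('w'=48): chars_in_quartet=3 acc=0x36A70 bytes_emitted=3
After char 7 ('Y'=24): chars_in_quartet=4 acc=0xDA9C18 -> emit DA 9C 18, reset; bytes_emitted=6
After char 8 ('Y'=24): chars_in_quartet=1 acc=0x18 bytes_emitted=6
After char 9 ('N'=13): chars_in_quartet=2 acc=0x60D bytes_emitted=6

Answer: 2 0x60D 6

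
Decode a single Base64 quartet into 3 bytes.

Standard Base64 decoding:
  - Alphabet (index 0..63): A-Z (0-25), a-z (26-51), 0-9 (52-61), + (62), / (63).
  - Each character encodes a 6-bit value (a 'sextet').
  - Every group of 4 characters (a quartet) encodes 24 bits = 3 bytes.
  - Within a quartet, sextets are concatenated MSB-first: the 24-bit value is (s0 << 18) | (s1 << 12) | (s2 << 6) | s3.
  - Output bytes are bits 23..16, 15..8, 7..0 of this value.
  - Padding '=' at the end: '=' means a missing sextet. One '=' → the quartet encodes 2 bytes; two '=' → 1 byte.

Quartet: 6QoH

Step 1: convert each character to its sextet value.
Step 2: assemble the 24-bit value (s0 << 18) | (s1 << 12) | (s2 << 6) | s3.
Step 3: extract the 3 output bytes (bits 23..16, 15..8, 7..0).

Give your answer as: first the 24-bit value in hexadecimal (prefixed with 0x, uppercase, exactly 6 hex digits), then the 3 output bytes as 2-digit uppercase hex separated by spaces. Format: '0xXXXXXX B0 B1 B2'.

Sextets: 6=58, Q=16, o=40, H=7
24-bit: (58<<18) | (16<<12) | (40<<6) | 7
      = 0xE80000 | 0x010000 | 0x000A00 | 0x000007
      = 0xE90A07
Bytes: (v>>16)&0xFF=E9, (v>>8)&0xFF=0A, v&0xFF=07

Answer: 0xE90A07 E9 0A 07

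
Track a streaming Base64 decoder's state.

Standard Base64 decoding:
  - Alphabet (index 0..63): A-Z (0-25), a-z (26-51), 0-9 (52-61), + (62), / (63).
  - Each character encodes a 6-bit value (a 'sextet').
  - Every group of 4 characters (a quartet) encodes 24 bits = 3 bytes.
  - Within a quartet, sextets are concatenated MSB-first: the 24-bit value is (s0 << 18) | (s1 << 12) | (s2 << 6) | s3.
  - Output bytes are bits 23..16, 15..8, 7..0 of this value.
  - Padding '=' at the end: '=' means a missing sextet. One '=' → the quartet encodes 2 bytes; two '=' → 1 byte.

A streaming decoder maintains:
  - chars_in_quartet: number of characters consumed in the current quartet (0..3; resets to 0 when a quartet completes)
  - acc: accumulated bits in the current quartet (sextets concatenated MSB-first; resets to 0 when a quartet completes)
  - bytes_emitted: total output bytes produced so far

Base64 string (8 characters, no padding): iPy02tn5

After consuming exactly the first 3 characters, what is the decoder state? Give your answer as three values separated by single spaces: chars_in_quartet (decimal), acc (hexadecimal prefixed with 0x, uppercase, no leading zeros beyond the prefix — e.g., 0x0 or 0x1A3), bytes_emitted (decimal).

Answer: 3 0x223F2 0

Derivation:
After char 0 ('i'=34): chars_in_quartet=1 acc=0x22 bytes_emitted=0
After char 1 ('P'=15): chars_in_quartet=2 acc=0x88F bytes_emitted=0
After char 2 ('y'=50): chars_in_quartet=3 acc=0x223F2 bytes_emitted=0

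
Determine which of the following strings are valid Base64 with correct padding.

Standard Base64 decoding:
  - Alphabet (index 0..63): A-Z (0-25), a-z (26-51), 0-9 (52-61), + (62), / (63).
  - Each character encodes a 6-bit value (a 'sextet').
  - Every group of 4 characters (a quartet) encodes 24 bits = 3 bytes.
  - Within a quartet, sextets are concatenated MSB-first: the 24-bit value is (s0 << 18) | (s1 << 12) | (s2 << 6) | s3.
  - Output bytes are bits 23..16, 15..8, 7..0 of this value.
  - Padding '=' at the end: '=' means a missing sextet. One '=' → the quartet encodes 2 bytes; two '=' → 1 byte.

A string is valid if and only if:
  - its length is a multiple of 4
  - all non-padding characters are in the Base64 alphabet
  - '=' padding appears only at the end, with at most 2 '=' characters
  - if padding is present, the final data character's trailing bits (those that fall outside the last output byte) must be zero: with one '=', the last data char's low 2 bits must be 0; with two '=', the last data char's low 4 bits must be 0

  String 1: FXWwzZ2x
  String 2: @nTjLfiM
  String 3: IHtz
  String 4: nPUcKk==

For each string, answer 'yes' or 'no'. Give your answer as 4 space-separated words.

String 1: 'FXWwzZ2x' → valid
String 2: '@nTjLfiM' → invalid (bad char(s): ['@'])
String 3: 'IHtz' → valid
String 4: 'nPUcKk==' → invalid (bad trailing bits)

Answer: yes no yes no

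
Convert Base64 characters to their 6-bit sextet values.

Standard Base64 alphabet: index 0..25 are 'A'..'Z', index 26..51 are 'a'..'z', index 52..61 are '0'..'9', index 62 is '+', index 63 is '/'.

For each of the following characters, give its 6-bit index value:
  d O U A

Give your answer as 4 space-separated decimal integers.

Answer: 29 14 20 0

Derivation:
'd': a..z range, 26 + ord('d') − ord('a') = 29
'O': A..Z range, ord('O') − ord('A') = 14
'U': A..Z range, ord('U') − ord('A') = 20
'A': A..Z range, ord('A') − ord('A') = 0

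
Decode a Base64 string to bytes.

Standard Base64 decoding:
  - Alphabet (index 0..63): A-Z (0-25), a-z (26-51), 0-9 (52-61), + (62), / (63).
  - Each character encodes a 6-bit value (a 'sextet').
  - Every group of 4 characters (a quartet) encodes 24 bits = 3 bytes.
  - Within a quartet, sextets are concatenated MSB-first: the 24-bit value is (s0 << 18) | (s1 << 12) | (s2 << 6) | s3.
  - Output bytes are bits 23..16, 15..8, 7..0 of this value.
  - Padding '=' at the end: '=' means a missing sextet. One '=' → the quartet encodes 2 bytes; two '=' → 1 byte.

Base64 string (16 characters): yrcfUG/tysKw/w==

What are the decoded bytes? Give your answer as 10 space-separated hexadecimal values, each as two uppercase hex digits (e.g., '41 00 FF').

Answer: CA B7 1F 50 6F ED CA C2 B0 FF

Derivation:
After char 0 ('y'=50): chars_in_quartet=1 acc=0x32 bytes_emitted=0
After char 1 ('r'=43): chars_in_quartet=2 acc=0xCAB bytes_emitted=0
After char 2 ('c'=28): chars_in_quartet=3 acc=0x32ADC bytes_emitted=0
After char 3 ('f'=31): chars_in_quartet=4 acc=0xCAB71F -> emit CA B7 1F, reset; bytes_emitted=3
After char 4 ('U'=20): chars_in_quartet=1 acc=0x14 bytes_emitted=3
After char 5 ('G'=6): chars_in_quartet=2 acc=0x506 bytes_emitted=3
After char 6 ('/'=63): chars_in_quartet=3 acc=0x141BF bytes_emitted=3
After char 7 ('t'=45): chars_in_quartet=4 acc=0x506FED -> emit 50 6F ED, reset; bytes_emitted=6
After char 8 ('y'=50): chars_in_quartet=1 acc=0x32 bytes_emitted=6
After char 9 ('s'=44): chars_in_quartet=2 acc=0xCAC bytes_emitted=6
After char 10 ('K'=10): chars_in_quartet=3 acc=0x32B0A bytes_emitted=6
After char 11 ('w'=48): chars_in_quartet=4 acc=0xCAC2B0 -> emit CA C2 B0, reset; bytes_emitted=9
After char 12 ('/'=63): chars_in_quartet=1 acc=0x3F bytes_emitted=9
After char 13 ('w'=48): chars_in_quartet=2 acc=0xFF0 bytes_emitted=9
Padding '==': partial quartet acc=0xFF0 -> emit FF; bytes_emitted=10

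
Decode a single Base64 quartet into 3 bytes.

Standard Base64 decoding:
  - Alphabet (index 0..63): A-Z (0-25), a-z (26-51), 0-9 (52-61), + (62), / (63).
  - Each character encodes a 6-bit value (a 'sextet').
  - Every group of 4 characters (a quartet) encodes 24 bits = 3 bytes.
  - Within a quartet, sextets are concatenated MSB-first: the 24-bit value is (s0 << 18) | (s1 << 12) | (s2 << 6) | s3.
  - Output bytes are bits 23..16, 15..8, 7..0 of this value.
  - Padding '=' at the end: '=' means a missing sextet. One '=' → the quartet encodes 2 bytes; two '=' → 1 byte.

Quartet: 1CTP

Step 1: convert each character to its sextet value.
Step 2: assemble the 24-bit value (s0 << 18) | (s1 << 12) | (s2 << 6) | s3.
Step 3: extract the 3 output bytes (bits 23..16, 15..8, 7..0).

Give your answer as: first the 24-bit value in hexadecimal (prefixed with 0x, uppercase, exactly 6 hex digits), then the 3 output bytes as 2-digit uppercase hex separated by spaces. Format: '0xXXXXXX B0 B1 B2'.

Answer: 0xD424CF D4 24 CF

Derivation:
Sextets: 1=53, C=2, T=19, P=15
24-bit: (53<<18) | (2<<12) | (19<<6) | 15
      = 0xD40000 | 0x002000 | 0x0004C0 | 0x00000F
      = 0xD424CF
Bytes: (v>>16)&0xFF=D4, (v>>8)&0xFF=24, v&0xFF=CF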